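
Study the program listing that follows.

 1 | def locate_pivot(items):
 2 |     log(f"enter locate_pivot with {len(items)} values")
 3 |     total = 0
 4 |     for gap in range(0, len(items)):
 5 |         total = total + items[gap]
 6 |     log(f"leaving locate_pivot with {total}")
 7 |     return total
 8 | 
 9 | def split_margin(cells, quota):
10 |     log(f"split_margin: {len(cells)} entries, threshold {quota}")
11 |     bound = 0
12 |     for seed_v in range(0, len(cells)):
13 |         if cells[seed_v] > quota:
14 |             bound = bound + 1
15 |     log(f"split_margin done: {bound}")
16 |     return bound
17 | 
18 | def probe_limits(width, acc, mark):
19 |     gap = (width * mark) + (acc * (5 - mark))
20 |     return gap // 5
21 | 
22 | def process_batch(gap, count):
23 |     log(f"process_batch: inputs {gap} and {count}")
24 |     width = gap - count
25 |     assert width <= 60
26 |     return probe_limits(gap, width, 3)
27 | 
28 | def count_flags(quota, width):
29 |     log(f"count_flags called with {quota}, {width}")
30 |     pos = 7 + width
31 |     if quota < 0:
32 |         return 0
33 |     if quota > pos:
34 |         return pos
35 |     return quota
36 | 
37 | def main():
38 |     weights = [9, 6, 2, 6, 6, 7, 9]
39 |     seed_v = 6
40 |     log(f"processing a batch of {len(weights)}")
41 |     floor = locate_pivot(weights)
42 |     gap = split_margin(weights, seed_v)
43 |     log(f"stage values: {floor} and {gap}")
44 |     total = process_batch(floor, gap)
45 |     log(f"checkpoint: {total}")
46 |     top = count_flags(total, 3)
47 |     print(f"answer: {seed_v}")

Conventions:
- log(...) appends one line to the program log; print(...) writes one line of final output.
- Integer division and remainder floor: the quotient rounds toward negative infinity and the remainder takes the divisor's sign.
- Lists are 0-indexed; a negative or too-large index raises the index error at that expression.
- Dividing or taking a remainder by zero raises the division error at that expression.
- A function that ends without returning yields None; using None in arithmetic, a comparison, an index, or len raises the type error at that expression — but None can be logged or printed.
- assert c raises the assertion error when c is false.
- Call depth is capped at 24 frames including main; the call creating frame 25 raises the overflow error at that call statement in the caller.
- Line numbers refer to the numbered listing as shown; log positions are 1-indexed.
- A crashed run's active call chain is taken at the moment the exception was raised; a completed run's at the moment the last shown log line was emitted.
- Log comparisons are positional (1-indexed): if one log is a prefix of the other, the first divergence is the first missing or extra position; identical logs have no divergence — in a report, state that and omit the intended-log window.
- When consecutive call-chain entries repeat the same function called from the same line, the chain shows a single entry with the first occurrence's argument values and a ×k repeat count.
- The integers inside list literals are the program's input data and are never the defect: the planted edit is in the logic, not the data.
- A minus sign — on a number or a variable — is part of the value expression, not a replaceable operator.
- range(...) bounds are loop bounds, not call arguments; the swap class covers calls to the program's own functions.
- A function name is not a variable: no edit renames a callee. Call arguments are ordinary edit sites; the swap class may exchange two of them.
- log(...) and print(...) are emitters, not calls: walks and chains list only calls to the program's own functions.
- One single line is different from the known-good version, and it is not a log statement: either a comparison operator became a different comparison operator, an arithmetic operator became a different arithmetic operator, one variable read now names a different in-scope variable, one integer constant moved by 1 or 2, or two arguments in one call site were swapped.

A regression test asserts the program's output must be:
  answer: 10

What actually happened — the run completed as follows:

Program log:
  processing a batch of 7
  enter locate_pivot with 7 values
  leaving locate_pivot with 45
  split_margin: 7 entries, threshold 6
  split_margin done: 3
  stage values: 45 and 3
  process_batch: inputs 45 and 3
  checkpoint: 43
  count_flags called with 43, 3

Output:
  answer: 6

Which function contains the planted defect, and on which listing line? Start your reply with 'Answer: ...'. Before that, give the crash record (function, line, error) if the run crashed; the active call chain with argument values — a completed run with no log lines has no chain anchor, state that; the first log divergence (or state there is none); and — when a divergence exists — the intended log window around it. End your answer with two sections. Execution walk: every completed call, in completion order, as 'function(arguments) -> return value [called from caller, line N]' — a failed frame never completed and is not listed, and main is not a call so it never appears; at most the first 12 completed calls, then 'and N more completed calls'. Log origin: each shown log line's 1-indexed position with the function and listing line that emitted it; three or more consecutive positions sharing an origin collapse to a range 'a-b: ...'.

Answer: the defect is in main at line 47.
Core observation: No log line changed; the fault shows up purely in the output.
Call chain: main -> count_flags(43, 3) (called at line 46).
First divergence: none — the logs agree in full.
Execution walk:
  locate_pivot([9, 6, 2, 6, 6, 7, 9]) -> 45  [called from main, line 41]
  split_margin([9, 6, 2, 6, 6, 7, 9], 6) -> 3  [called from main, line 42]
  probe_limits(45, 42, 3) -> 43  [called from process_batch, line 26]
  process_batch(45, 3) -> 43  [called from main, line 44]
  count_flags(43, 3) -> 10  [called from main, line 46]
Log origins:
  1: emitted by main (line 40)
  2: emitted by locate_pivot (line 2)
  3: emitted by locate_pivot (line 6)
  4: emitted by split_margin (line 10)
  5: emitted by split_margin (line 15)
  6: emitted by main (line 43)
  7: emitted by process_batch (line 23)
  8: emitted by main (line 45)
  9: emitted by count_flags (line 29)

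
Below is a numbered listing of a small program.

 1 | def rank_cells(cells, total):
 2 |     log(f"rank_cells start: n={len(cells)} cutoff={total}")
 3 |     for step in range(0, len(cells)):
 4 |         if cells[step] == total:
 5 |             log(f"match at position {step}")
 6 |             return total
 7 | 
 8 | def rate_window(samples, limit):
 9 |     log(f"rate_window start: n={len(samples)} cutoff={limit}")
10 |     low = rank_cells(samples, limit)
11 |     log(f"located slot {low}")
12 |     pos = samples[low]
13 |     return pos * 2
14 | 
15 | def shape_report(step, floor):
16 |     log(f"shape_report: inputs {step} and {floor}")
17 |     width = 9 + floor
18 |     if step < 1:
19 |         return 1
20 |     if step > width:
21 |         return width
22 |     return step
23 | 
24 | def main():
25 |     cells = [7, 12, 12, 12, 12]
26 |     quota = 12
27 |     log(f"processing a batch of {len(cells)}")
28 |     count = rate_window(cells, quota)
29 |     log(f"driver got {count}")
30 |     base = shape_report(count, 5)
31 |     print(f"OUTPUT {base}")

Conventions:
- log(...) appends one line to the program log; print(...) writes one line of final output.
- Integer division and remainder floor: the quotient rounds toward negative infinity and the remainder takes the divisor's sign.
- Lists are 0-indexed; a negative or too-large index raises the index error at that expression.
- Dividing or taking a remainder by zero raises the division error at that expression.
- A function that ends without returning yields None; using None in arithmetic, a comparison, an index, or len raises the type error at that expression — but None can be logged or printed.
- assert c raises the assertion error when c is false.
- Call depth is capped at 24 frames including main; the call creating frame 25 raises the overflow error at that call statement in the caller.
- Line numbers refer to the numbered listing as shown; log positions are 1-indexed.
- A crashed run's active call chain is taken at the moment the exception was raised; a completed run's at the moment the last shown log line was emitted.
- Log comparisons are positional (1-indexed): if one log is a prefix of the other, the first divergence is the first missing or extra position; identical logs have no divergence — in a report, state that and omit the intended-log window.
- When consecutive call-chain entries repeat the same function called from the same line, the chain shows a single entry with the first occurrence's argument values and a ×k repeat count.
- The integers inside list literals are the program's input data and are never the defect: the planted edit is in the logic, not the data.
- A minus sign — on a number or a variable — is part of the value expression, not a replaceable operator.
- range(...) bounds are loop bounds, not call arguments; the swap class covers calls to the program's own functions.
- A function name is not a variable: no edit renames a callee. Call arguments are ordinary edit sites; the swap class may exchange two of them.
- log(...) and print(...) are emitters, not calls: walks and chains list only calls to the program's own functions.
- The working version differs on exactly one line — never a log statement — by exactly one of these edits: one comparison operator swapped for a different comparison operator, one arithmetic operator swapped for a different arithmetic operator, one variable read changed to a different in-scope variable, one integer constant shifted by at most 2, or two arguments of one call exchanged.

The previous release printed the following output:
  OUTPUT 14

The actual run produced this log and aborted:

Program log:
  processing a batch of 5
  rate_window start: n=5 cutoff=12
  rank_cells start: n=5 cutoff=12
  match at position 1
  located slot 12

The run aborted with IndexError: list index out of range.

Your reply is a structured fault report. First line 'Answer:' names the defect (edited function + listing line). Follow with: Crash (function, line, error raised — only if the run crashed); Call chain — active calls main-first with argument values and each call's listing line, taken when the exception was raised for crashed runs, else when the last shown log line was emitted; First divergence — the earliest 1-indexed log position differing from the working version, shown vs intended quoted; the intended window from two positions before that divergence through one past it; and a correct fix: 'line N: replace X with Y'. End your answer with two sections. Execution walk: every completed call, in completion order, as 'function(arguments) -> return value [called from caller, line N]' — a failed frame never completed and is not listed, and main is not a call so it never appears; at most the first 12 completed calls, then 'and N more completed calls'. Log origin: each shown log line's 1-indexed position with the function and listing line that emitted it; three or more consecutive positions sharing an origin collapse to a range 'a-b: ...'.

Answer: the defect is in rank_cells at line 6.
Key fact: At log position 5 the runs split — shown 'located slot 12', but the working version logs 'located slot 1'.
Crash: rate_window, line 12, IndexError.
Call chain: main -> rate_window([7, 12, 12, 12, 12], 12) (called at line 28).
First divergence: position 5; shown 'located slot 12' vs intended 'located slot 1'.
Intended log window:
  3: rank_cells start: n=5 cutoff=12
  4: match at position 1
  5: located slot 1
  6: driver got 24
Execution walk:
  rank_cells([7, 12, 12, 12, 12], 12) -> 12  [called from rate_window, line 10]
Log origin:
  1: emitted by main (line 27)
  2: emitted by rate_window (line 9)
  3: emitted by rank_cells (line 2)
  4: emitted by rank_cells (line 5)
  5: emitted by rate_window (line 11)
A correct fix: line 6: replace `total` with `step`.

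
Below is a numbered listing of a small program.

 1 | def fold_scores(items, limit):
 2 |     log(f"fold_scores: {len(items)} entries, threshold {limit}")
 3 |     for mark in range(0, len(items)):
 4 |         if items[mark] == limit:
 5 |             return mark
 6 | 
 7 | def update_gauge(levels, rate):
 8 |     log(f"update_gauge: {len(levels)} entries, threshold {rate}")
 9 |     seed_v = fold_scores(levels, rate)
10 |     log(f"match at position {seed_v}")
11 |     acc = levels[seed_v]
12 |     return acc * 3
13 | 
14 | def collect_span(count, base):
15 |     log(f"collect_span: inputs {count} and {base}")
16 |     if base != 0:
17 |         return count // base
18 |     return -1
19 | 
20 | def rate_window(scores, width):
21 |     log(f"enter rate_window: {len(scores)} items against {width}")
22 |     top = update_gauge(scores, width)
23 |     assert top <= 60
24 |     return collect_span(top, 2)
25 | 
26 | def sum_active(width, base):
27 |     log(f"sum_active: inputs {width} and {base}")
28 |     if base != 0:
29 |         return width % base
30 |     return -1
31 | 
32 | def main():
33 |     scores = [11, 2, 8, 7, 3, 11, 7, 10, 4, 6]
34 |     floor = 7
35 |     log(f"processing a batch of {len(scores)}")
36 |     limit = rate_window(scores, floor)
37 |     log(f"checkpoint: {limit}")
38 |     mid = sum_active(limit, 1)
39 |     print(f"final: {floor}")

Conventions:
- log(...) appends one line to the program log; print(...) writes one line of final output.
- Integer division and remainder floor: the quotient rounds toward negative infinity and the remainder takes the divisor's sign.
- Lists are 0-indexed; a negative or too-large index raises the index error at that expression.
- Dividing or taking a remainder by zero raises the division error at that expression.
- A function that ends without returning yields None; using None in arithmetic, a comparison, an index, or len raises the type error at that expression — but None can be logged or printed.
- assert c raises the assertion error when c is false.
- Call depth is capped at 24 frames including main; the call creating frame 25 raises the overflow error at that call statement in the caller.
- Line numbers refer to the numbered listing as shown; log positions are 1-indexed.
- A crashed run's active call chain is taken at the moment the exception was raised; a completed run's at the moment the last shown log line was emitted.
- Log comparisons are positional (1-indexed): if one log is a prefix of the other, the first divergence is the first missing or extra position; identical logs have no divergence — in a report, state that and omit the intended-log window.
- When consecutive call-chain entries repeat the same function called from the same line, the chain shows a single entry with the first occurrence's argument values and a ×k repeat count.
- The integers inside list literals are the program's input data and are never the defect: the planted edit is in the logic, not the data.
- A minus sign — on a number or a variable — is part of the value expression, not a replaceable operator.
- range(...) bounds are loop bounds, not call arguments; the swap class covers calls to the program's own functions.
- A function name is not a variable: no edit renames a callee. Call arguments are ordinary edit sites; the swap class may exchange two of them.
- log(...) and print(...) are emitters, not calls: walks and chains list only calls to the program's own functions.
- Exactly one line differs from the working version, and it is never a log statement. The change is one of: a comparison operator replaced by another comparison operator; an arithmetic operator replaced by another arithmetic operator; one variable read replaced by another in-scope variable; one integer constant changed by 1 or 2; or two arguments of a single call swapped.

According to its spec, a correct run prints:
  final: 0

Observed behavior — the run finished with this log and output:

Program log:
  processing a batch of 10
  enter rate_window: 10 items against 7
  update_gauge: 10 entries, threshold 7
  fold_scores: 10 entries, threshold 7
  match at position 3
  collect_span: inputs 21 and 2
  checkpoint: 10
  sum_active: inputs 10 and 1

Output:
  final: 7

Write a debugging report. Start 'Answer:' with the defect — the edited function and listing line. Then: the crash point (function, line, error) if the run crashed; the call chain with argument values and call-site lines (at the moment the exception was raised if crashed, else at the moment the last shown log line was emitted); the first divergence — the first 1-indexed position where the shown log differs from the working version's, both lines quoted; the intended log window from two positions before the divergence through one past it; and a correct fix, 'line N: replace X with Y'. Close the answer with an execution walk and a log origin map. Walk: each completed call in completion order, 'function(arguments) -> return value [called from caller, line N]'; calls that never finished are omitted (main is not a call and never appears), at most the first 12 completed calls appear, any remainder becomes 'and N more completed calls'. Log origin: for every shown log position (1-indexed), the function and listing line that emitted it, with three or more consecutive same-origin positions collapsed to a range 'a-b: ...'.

Answer: the defect is in main at line 39.
The tell: Every logged value matches the working version; the printed result is what differs.
Call chain: main -> sum_active(10, 1) (called at line 38).
First divergence: there is none — every log position agrees.
Execution walk:
  fold_scores([11, 2, 8, 7, 3, 11, 7, 10, 4, 6], 7) -> 3  [called from update_gauge, line 9]
  update_gauge([11, 2, 8, 7, 3, 11, 7, 10, 4, 6], 7) -> 21  [called from rate_window, line 22]
  collect_span(21, 2) -> 10  [called from rate_window, line 24]
  rate_window([11, 2, 8, 7, 3, 11, 7, 10, 4, 6], 7) -> 10  [called from main, line 36]
  sum_active(10, 1) -> 0  [called from main, line 38]
Log origin:
  1 — main, line 35
  2 — rate_window, line 21
  3 — update_gauge, line 8
  4 — fold_scores, line 2
  5 — update_gauge, line 10
  6 — collect_span, line 15
  7 — main, line 37
  8 — sum_active, line 27
A correct fix: line 39: replace `floor` with `mid`.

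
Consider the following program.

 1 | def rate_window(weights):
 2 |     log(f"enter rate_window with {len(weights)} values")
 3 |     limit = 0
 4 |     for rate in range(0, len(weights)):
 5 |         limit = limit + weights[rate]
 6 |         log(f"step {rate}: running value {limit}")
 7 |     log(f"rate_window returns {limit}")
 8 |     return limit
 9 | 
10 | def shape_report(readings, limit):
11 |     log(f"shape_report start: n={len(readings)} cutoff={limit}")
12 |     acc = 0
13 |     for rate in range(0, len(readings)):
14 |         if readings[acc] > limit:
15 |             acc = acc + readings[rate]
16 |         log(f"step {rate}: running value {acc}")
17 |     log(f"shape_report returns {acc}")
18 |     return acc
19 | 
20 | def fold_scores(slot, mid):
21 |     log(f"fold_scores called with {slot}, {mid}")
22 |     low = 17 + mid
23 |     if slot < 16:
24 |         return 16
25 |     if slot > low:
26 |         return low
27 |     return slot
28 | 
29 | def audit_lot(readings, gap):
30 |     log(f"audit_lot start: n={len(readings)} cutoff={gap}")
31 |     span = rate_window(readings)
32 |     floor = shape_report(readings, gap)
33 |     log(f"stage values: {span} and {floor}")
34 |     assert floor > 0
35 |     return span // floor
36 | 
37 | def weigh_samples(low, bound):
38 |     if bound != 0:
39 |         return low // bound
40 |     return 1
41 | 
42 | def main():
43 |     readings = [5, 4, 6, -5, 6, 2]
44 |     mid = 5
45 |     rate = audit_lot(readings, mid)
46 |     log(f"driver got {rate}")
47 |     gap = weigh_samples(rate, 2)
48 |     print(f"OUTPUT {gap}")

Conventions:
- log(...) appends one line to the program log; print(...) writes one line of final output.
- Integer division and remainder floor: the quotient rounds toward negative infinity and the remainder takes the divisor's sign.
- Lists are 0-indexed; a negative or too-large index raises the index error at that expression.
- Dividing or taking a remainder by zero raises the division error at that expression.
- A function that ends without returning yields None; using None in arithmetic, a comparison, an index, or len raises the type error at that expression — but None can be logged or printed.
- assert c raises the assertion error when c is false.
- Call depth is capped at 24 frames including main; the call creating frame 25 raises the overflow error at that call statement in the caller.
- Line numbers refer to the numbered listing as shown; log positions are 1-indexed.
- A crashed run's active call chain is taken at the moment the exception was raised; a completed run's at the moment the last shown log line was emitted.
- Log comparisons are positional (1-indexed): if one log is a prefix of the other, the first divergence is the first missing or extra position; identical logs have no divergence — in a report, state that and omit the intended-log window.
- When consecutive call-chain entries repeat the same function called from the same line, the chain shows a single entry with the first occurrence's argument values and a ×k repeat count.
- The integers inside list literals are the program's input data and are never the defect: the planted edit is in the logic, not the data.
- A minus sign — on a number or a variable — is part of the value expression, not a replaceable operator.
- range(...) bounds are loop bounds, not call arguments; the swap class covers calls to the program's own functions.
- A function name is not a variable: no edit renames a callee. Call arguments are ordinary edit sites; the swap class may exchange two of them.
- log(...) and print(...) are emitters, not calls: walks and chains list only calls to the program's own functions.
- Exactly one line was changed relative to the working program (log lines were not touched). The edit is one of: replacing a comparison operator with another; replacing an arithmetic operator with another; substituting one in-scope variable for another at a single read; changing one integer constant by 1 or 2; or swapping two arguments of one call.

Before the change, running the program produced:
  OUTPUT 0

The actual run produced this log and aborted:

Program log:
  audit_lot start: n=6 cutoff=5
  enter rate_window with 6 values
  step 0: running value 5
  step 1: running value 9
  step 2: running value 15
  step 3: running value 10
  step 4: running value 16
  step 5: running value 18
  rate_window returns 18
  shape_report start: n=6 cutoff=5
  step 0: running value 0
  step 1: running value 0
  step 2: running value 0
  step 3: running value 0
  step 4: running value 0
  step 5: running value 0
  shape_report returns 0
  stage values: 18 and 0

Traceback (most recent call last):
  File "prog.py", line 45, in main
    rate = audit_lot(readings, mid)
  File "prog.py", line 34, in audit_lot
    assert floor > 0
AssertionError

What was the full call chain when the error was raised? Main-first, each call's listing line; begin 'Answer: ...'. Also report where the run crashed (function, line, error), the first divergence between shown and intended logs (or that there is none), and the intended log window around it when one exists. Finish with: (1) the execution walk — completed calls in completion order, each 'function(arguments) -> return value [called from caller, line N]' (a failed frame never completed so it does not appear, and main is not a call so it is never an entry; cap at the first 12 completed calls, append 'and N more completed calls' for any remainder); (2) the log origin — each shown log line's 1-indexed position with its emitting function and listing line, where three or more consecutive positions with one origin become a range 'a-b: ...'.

Answer: main -> audit_lot (called at line 45).
Key fact: At log position 13 the runs split — shown 'step 2: running value 0', but the working version logs 'step 2: running value 6'.
Crash: audit_lot, line 34, AssertionError.
First divergence: at position 13 the run shows 'step 2: running value 0' where the working version logs 'step 2: running value 6'.
Intended log window:
  11: step 0: running value 0
  12: step 1: running value 0
  13: step 2: running value 6
  14: step 3: running value 6
Execution walk:
  rate_window([5, 4, 6, -5, 6, 2]) -> 18  [called from audit_lot, line 31]
  shape_report([5, 4, 6, -5, 6, 2], 5) -> 0  [called from audit_lot, line 32]
Log origin:
  1 — audit_lot, line 30
  2 — rate_window, line 2
  3-8 — rate_window, line 6
  9 — rate_window, line 7
  10 — shape_report, line 11
  11-16 — shape_report, line 16
  17 — shape_report, line 17
  18 — audit_lot, line 33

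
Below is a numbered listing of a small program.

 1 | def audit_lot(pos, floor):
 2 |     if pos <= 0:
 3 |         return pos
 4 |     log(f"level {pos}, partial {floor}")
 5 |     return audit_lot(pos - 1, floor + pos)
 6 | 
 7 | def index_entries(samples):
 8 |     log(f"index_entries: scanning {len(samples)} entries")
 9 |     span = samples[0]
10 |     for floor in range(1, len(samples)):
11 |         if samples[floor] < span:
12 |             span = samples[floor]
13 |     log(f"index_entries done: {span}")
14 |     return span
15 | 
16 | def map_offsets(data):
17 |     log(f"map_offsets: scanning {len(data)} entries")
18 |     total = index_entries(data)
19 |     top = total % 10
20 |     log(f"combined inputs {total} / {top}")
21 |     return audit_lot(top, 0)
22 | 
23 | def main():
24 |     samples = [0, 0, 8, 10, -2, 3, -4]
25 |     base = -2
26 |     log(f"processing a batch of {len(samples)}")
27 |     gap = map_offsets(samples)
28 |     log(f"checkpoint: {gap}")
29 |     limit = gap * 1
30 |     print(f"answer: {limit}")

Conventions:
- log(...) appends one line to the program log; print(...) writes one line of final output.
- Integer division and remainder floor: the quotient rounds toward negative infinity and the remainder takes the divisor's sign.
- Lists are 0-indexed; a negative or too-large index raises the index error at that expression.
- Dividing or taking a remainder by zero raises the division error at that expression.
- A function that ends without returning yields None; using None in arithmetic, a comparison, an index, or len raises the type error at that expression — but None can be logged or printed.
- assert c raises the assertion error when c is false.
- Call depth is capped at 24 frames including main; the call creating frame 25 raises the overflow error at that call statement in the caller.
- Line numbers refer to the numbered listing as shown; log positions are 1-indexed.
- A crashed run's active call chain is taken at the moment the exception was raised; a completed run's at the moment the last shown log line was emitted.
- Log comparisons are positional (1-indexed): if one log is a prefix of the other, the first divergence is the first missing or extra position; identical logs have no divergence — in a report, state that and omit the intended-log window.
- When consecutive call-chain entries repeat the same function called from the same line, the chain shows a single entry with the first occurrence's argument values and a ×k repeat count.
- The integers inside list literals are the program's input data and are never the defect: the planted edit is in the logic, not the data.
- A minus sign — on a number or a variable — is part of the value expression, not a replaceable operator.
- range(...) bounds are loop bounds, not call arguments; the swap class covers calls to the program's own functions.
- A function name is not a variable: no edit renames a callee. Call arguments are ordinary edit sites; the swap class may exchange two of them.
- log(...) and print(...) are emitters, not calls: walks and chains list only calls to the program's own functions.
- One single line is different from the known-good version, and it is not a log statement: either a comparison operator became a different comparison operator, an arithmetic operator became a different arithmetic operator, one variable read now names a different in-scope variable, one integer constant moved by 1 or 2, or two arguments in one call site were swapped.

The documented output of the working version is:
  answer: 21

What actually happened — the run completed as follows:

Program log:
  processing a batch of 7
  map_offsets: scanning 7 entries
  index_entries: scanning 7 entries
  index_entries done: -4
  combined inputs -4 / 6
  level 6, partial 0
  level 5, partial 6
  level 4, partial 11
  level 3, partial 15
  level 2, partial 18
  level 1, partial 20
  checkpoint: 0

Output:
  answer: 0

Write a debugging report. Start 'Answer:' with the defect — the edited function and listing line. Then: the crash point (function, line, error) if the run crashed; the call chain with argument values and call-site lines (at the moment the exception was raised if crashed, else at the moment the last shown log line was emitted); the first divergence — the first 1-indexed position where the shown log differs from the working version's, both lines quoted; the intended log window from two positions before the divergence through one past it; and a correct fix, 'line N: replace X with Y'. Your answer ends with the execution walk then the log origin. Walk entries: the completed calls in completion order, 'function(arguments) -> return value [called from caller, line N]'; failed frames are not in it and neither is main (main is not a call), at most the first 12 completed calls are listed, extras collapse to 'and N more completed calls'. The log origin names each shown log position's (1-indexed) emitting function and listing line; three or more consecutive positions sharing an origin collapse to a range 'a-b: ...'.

Answer: the defect is in audit_lot at line 3.
The tell: Everything matches until log position 12, which reads 'checkpoint: 0' in place of 'checkpoint: 21'.
Call chain: main.
First divergence: position 12 — the shown line 'checkpoint: 0' should read 'checkpoint: 21'.
Intended log window:
  10: level 2, partial 18
  11: level 1, partial 20
  12: checkpoint: 21
Execution walk:
  index_entries([0, 0, 8, 10, -2, 3, -4]) -> -4  [called from map_offsets, line 18]
  audit_lot(0, 21) -> 0  [called from audit_lot, line 5]
  audit_lot(1, 20) -> 0  [called from audit_lot, line 5]
  audit_lot(2, 18) -> 0  [called from audit_lot, line 5]
  audit_lot(3, 15) -> 0  [called from audit_lot, line 5]
  audit_lot(4, 11) -> 0  [called from audit_lot, line 5]
  audit_lot(5, 6) -> 0  [called from audit_lot, line 5]
  audit_lot(6, 0) -> 0  [called from map_offsets, line 21]
  map_offsets([0, 0, 8, 10, -2, 3, -4]) -> 0  [called from main, line 27]
Log origins:
  1: emitted by main (line 26)
  2: emitted by map_offsets (line 17)
  3: emitted by index_entries (line 8)
  4: emitted by index_entries (line 13)
  5: emitted by map_offsets (line 20)
  6-11: emitted by audit_lot (line 4)
  12: emitted by main (line 28)
A correct fix: line 3: replace `pos` with `floor`.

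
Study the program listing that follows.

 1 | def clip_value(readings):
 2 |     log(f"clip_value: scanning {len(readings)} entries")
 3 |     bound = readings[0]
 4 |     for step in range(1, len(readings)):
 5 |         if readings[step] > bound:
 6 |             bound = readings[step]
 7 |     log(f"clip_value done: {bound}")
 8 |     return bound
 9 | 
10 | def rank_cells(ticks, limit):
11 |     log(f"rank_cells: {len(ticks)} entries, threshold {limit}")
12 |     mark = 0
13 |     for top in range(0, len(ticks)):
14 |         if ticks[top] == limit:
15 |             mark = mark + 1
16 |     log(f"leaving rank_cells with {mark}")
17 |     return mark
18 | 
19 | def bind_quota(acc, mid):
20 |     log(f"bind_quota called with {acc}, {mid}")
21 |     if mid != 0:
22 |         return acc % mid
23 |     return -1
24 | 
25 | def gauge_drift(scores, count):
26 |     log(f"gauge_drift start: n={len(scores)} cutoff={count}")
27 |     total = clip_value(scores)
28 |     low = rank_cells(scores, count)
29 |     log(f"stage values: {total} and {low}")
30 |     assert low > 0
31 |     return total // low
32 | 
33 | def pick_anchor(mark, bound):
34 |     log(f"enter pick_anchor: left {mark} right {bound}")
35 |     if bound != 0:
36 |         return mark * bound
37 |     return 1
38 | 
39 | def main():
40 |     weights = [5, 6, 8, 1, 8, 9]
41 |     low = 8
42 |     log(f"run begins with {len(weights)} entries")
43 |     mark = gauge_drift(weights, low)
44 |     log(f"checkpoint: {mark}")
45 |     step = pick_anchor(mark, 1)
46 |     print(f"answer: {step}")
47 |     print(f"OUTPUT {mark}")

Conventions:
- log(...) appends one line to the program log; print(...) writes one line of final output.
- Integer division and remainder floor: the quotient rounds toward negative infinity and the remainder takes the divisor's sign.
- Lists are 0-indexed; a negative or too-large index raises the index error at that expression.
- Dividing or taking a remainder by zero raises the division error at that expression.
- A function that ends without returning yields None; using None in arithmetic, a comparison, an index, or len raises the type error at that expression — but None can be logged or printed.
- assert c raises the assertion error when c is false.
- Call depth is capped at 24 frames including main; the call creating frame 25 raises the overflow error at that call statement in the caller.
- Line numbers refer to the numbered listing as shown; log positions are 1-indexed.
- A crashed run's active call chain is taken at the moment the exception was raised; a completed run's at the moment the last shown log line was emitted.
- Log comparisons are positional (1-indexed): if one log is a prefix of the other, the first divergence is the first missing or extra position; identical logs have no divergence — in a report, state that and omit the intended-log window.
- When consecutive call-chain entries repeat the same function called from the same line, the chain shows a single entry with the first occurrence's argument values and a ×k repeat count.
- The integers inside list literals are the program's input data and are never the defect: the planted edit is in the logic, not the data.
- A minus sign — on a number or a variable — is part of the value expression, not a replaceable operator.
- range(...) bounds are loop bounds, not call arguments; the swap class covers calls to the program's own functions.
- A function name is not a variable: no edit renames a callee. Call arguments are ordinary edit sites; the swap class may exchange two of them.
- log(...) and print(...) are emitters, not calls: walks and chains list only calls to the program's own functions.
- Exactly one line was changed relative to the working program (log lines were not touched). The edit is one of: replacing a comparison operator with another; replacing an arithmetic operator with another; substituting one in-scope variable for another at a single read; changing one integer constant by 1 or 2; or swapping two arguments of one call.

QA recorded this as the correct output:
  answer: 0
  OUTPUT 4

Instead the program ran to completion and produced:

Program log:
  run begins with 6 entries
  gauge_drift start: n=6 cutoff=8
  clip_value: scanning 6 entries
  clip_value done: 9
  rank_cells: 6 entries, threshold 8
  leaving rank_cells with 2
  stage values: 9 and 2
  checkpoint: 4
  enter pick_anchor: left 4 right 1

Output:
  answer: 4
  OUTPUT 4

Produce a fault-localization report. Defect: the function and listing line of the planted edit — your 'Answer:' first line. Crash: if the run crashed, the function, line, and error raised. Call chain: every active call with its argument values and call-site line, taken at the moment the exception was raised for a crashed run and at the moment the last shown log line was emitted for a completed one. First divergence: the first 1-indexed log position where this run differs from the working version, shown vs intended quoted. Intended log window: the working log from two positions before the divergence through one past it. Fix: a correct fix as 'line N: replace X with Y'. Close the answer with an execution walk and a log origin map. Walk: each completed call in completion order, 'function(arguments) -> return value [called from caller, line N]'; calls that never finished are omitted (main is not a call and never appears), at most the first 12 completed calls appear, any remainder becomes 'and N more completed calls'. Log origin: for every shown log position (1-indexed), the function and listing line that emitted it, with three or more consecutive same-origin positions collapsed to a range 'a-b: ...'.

Answer: the defect is in pick_anchor at line 36.
Core observation: Every logged value matches the working version; the printed result is what differs.
Call chain: main -> pick_anchor(4, 1) (called at line 45).
First divergence: none (the log streams are identical).
Execution walk:
  clip_value([5, 6, 8, 1, 8, 9]) -> 9  [called from gauge_drift, line 27]
  rank_cells([5, 6, 8, 1, 8, 9], 8) -> 2  [called from gauge_drift, line 28]
  gauge_drift([5, 6, 8, 1, 8, 9], 8) -> 4  [called from main, line 43]
  pick_anchor(4, 1) -> 4  [called from main, line 45]
Log origin:
  1: emitted by main (line 42)
  2: emitted by gauge_drift (line 26)
  3: emitted by clip_value (line 2)
  4: emitted by clip_value (line 7)
  5: emitted by rank_cells (line 11)
  6: emitted by rank_cells (line 16)
  7: emitted by gauge_drift (line 29)
  8: emitted by main (line 44)
  9: emitted by pick_anchor (line 34)
A correct fix: line 36: replace `*` with `%`.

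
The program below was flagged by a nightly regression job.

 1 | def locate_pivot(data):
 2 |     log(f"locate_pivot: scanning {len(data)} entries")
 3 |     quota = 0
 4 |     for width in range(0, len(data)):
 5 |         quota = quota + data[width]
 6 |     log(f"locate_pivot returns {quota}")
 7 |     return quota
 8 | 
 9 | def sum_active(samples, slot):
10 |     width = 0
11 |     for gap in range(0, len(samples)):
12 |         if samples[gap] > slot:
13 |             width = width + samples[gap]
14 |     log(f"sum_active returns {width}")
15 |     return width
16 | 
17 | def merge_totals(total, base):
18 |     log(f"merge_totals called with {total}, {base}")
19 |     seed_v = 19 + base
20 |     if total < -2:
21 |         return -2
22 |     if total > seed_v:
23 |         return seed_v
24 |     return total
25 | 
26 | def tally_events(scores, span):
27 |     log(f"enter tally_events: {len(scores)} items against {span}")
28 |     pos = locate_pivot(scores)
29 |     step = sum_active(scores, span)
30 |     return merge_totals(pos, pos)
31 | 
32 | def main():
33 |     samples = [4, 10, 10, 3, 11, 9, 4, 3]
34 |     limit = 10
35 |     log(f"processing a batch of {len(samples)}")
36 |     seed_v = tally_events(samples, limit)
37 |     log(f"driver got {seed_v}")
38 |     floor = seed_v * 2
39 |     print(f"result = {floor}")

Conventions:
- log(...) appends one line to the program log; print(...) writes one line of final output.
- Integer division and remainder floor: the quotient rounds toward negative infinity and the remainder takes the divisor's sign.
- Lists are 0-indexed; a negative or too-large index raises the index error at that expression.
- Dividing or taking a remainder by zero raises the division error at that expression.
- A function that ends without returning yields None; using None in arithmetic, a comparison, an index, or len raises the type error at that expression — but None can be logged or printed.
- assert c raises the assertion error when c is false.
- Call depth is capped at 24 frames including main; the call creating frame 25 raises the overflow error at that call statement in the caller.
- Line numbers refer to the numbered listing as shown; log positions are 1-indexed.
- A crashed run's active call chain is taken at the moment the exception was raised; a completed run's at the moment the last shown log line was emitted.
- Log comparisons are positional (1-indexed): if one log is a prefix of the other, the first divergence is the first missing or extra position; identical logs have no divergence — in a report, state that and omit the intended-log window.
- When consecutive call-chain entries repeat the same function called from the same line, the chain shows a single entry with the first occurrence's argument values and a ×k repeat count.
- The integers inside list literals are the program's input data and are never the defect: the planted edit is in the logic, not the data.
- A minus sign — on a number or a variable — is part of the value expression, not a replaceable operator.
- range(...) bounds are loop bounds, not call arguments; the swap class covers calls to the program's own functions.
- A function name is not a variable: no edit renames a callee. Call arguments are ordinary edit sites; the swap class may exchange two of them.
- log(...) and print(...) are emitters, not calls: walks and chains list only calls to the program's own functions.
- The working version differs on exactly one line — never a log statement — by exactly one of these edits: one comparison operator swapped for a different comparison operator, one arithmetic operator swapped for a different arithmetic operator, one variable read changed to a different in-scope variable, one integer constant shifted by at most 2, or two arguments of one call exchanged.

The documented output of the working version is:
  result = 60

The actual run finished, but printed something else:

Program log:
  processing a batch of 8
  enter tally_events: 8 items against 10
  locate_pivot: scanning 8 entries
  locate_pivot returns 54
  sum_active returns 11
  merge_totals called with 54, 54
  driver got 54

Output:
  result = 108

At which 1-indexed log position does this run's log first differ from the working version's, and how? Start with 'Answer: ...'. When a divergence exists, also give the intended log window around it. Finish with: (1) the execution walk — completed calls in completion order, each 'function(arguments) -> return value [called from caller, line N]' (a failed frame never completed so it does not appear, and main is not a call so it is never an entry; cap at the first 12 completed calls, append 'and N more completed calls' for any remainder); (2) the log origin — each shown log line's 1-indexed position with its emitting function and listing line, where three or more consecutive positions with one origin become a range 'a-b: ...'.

Answer: position 6; shown 'merge_totals called with 54, 54' vs intended 'merge_totals called with 54, 11'.
Intended log window:
  4: locate_pivot returns 54
  5: sum_active returns 11
  6: merge_totals called with 54, 11
  7: driver got 30
Execution walk:
  locate_pivot([4, 10, 10, 3, 11, 9, 4, 3]) -> 54  [called from tally_events, line 28]
  sum_active([4, 10, 10, 3, 11, 9, 4, 3], 10) -> 11  [called from tally_events, line 29]
  merge_totals(54, 54) -> 54  [called from tally_events, line 30]
  tally_events([4, 10, 10, 3, 11, 9, 4, 3], 10) -> 54  [called from main, line 36]
Log line origins:
  1: emitted by main (line 35)
  2: emitted by tally_events (line 27)
  3: emitted by locate_pivot (line 2)
  4: emitted by locate_pivot (line 6)
  5: emitted by sum_active (line 14)
  6: emitted by merge_totals (line 18)
  7: emitted by main (line 37)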